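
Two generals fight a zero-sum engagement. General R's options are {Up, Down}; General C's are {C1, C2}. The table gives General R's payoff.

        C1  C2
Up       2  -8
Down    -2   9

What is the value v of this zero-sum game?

Row minima: Up → -8, Down → -2; maximin = -2.
Column maxima: C1 → 2, C2 → 9; minimax = 2.
-2 ≠ 2, so there is no saddle point; optimal play is mixed.
Let General R play Up with probability p. Expected payoff against C1: 2p + (-2)(1−p) = 4p − 2; against C2: (-8)p + 9(1−p) = −17p + 9.
Setting these equal: 4p − 2 = −17p + 9 ⇒ 21p = 11 ⇒ p = 11/21, and the value is (4)·(11/21) − 2 = 2/21.
For General C: with q = P(C1), equating Up's and Down's payoffs gives 10q − 8 = −11q + 9 ⇒ q = 17/21.

2/21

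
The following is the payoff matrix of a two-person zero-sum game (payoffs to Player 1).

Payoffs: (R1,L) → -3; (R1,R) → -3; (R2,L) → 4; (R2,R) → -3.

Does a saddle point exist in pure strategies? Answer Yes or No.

Row minima: R1 → -3, R2 → -3; maximin = -3.
Column maxima: L → 4, R → -3; minimax = -3.
maximin = minimax = -3, so a saddle point exists.

Yes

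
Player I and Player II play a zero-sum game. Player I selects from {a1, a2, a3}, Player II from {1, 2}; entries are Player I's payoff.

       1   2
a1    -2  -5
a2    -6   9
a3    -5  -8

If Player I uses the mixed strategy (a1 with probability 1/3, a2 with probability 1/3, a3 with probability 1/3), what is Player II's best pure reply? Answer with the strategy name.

1

If Player II plays 1, Player I's expected payoff is (1/3)·(-2) + (1/3)·(-6) + (1/3)·(-5) = -13/3.
If Player II plays 2, Player I's expected payoff is (1/3)·(-5) + (1/3)·9 + (1/3)·(-8) = -4/3.
Player II minimizes Player I's payoff; the smallest is -13/3, so the best response is 1.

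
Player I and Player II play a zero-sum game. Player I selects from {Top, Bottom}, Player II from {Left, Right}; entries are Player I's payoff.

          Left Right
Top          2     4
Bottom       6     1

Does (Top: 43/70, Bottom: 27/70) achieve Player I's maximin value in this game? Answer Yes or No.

No

Against Left this mix gives (43/70)·2 + (27/70)·6 = 124/35.
Against Right this mix gives (43/70)·4 + (27/70)·1 = 199/70.
Player II will play Right, holding Player I to 199/70. Shifting weight toward the row that does better against Right would raise this floor (the equalizing mix achieves 22/7 against both Right and Left), so the proposed strategy is not optimal.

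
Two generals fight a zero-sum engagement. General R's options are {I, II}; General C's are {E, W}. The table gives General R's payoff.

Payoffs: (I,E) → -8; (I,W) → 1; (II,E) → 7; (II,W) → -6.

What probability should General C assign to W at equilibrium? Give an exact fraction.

Row minima: I → -8, II → -6; maximin = -6.
Column maxima: E → 7, W → 1; minimax = 1.
-6 ≠ 1, so there is no saddle point; optimal play is mixed.
Let General R play I with probability p. Expected payoff against E: (-8)p + 7(1−p) = −15p + 7; against W: 1p + (-6)(1−p) = 7p − 6.
Setting these equal: −15p + 7 = 7p − 6 ⇒ −22p = -13 ⇒ p = 13/22, and the value is (-15)·(13/22) + 7 = -41/22.
For General C: with q = P(E), equating I's and II's payoffs gives −9q + 1 = 13q − 6 ⇒ q = 7/22.

15/22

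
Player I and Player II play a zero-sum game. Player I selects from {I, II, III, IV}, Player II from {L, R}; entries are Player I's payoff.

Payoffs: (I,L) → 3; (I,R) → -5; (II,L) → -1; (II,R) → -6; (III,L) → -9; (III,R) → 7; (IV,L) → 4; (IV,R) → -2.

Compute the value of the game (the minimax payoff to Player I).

5/11

Row minima: I → -5, II → -6, III → -9, IV → -2; maximin = -2.
Column maxima: L → 4, R → 7; minimax = 4.
-2 ≠ 4, so there is no saddle point; optimal play is mixed.
I is strictly dominated by IV, so Player I never plays it.
II is strictly dominated by IV, so Player I never plays it.
On the remaining 2×2 (III, IV vs L, R):
Let Player I play III with probability p. Expected payoff against L: (-9)p + 4(1−p) = −13p + 4; against R: 7p + (-2)(1−p) = 9p − 2.
Setting these equal: −13p + 4 = 9p − 2 ⇒ −22p = -6 ⇒ p = 3/11, and the value is (-13)·(3/11) + 4 = 5/11.
For Player II: with q = P(L), equating III's and IV's payoffs gives −16q + 7 = 6q − 2 ⇒ q = 9/22.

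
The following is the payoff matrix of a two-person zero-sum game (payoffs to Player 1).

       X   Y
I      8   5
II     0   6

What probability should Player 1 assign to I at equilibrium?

Row minima: I → 5, II → 0; maximin = 5.
Column maxima: X → 8, Y → 6; minimax = 6.
5 ≠ 6, so there is no saddle point; optimal play is mixed.
Let Player 1 play I with probability p. Expected payoff against X: 8p + 0(1−p) = 8p; against Y: 5p + 6(1−p) = −p + 6.
Setting these equal: 8p = −p + 6 ⇒ 9p = 6 ⇒ p = 2/3, and the value is (8)·(2/3) = 16/3.
For Player 2: with q = P(X), equating I's and II's payoffs gives 3q + 5 = −6q + 6 ⇒ q = 1/9.

2/3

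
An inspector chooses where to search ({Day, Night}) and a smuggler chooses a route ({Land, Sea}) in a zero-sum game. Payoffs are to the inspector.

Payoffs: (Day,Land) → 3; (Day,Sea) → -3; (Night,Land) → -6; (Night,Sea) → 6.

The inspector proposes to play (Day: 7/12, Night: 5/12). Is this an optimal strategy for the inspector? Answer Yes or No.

Against Land this mix gives (7/12)·3 + (5/12)·(-6) = -3/4.
Against Sea this mix gives (7/12)·(-3) + (5/12)·6 = 3/4.
The smuggler will play Land, holding the inspector to -3/4. Shifting weight toward the row that does better against Land would raise this floor (the equalizing mix achieves 0 against both Land and Sea), so the proposed strategy is not optimal.

No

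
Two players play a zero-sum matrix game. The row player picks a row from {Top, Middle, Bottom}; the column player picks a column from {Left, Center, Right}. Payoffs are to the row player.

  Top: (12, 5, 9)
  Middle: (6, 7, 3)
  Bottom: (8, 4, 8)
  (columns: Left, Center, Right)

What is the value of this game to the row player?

Row minima: Top → 5, Middle → 3, Bottom → 4; maximin = 5.
Column maxima: Left → 12, Center → 7, Right → 9; minimax = 7.
5 ≠ 7, so there is no saddle point; optimal play is mixed.
Bottom is strictly dominated by Top, so the row player never plays it.
With Bottom eliminated, Left is strictly dominated by Right (it gives the row player strictly more in every remaining row), so the column player never plays it.
On the remaining 2×2 (Top, Middle vs Center, Right):
Let the row player play Top with probability p. Expected payoff against Center: 5p + 7(1−p) = −2p + 7; against Right: 9p + 3(1−p) = 6p + 3.
Setting these equal: −2p + 7 = 6p + 3 ⇒ −8p = -4 ⇒ p = 1/2, and the value is (-2)·(1/2) + 7 = 6.
For the column player: with q = P(Center), equating Top's and Middle's payoffs gives −4q + 9 = 4q + 3 ⇒ q = 3/4.

6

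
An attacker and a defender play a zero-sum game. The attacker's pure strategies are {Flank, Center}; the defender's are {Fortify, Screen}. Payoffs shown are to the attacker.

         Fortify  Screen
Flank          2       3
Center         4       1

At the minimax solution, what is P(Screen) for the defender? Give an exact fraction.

Row minima: Flank → 2, Center → 1; maximin = 2.
Column maxima: Fortify → 4, Screen → 3; minimax = 3.
2 ≠ 3, so there is no saddle point; optimal play is mixed.
Let the attacker play Flank with probability p. Expected payoff against Fortify: 2p + 4(1−p) = −2p + 4; against Screen: 3p + 1(1−p) = 2p + 1.
Setting these equal: −2p + 4 = 2p + 1 ⇒ −4p = -3 ⇒ p = 3/4, and the value is (-2)·(3/4) + 4 = 5/2.
For the defender: with q = P(Fortify), equating Flank's and Center's payoffs gives −q + 3 = 3q + 1 ⇒ q = 1/2.

1/2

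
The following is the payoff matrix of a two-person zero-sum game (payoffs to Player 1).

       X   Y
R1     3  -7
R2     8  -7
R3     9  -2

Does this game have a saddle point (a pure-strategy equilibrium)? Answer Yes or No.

Row minima: R1 → -7, R2 → -7, R3 → -2; maximin = -2.
Column maxima: X → 9, Y → -2; minimax = -2.
maximin = minimax = -2, so a saddle point exists.

Yes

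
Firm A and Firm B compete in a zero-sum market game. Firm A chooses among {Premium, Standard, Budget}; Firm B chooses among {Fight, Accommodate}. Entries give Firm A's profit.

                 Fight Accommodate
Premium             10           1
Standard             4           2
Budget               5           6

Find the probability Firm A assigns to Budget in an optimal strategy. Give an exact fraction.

Row minima: Premium → 1, Standard → 2, Budget → 5; maximin = 5.
Column maxima: Fight → 10, Accommodate → 6; minimax = 6.
5 ≠ 6, so there is no saddle point; optimal play is mixed.
Standard is strictly dominated by Budget, so Firm A never plays it.
On the remaining 2×2 (Premium, Budget vs Fight, Accommodate):
Let Firm A play Premium with probability p. Expected payoff against Fight: 10p + 5(1−p) = 5p + 5; against Accommodate: 1p + 6(1−p) = −5p + 6.
Setting these equal: 5p + 5 = −5p + 6 ⇒ 10p = 1 ⇒ p = 1/10, and the value is (5)·(1/10) + 5 = 11/2.
For Firm B: with q = P(Fight), equating Premium's and Budget's payoffs gives 9q + 1 = −q + 6 ⇒ q = 1/2.

9/10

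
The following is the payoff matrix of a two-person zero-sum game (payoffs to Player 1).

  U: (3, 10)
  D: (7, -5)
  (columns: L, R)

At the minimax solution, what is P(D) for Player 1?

7/19

Row minima: U → 3, D → -5; maximin = 3.
Column maxima: L → 7, R → 10; minimax = 7.
3 ≠ 7, so there is no saddle point; optimal play is mixed.
Let Player 1 play U with probability p. Expected payoff against L: 3p + 7(1−p) = −4p + 7; against R: 10p + (-5)(1−p) = 15p − 5.
Setting these equal: −4p + 7 = 15p − 5 ⇒ −19p = -12 ⇒ p = 12/19, and the value is (-4)·(12/19) + 7 = 85/19.
For Player 2: with q = P(L), equating U's and D's payoffs gives −7q + 10 = 12q − 5 ⇒ q = 15/19.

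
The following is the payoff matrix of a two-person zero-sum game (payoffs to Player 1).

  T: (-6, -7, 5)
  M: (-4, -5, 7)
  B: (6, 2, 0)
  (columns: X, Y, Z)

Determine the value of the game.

1

Row minima: T → -7, M → -5, B → 0; maximin = 0.
Column maxima: X → 6, Y → 2, Z → 7; minimax = 2.
0 ≠ 2, so there is no saddle point; optimal play is mixed.
T is strictly dominated by M, so Player 1 never plays it.
X is strictly dominated by Y (it gives Player 1 strictly more in every row), so Player 2 never plays it.
On the remaining 2×2 (M, B vs Y, Z):
Let Player 1 play M with probability p. Expected payoff against Y: (-5)p + 2(1−p) = −7p + 2; against Z: 7p + 0(1−p) = 7p.
Setting these equal: −7p + 2 = 7p ⇒ −14p = -2 ⇒ p = 1/7, and the value is (-7)·(1/7) + 2 = 1.
For Player 2: with q = P(Y), equating M's and B's payoffs gives −12q + 7 = 2q ⇒ q = 1/2.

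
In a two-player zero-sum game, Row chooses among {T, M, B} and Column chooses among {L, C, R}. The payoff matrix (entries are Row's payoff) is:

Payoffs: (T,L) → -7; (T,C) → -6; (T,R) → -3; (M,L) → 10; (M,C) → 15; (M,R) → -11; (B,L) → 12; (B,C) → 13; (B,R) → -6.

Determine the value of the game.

-39/11

Row minima: T → -7, M → -11, B → -6; maximin = -6.
Column maxima: L → 12, C → 15, R → -3; minimax = -3.
-6 ≠ -3, so there is no saddle point; optimal play is mixed.
C is strictly dominated by L (it gives Row strictly more in every row), so Column never plays it.
With C eliminated, M is strictly dominated by B (B gives Row strictly more in every remaining column), so Row never plays it.
On the remaining 2×2 (T, B vs L, R):
Let Row play T with probability p. Expected payoff against L: (-7)p + 12(1−p) = −19p + 12; against R: (-3)p + (-6)(1−p) = 3p − 6.
Setting these equal: −19p + 12 = 3p − 6 ⇒ −22p = -18 ⇒ p = 9/11, and the value is (-19)·(9/11) + 12 = -39/11.
For Column: with q = P(L), equating T's and B's payoffs gives −4q − 3 = 18q − 6 ⇒ q = 3/22.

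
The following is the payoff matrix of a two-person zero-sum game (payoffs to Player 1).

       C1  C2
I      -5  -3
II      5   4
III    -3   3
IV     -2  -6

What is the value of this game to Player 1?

4

Row minima: I → -5, II → 4, III → -3, IV → -6; maximin = 4.
Column maxima: C1 → 5, C2 → 4; minimax = 4.
Since maximin = minimax = 4, there is a saddle point and the value is 4.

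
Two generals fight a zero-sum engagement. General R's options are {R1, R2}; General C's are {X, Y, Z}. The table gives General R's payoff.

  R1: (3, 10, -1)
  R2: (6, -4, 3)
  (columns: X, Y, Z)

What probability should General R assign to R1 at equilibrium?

Row minima: R1 → -1, R2 → -4; maximin = -1.
Column maxima: X → 6, Y → 10, Z → 3; minimax = 3.
-1 ≠ 3, so there is no saddle point; optimal play is mixed.
X is strictly dominated by Z (it gives General R strictly more in every row), so General C never plays it.
On the remaining 2×2 (R1, R2 vs Y, Z):
Let General R play R1 with probability p. Expected payoff against Y: 10p + (-4)(1−p) = 14p − 4; against Z: (-1)p + 3(1−p) = −4p + 3.
Setting these equal: 14p − 4 = −4p + 3 ⇒ 18p = 7 ⇒ p = 7/18, and the value is (14)·(7/18) − 4 = 13/9.
For General C: with q = P(Y), equating R1's and R2's payoffs gives 11q − 1 = −7q + 3 ⇒ q = 2/9.

7/18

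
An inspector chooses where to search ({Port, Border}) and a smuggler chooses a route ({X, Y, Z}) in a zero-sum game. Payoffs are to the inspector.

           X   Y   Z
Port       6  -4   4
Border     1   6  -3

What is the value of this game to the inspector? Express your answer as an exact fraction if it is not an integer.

12/17

Row minima: Port → -4, Border → -3; maximin = -3.
Column maxima: X → 6, Y → 6, Z → 4; minimax = 4.
-3 ≠ 4, so there is no saddle point; optimal play is mixed.
X is strictly dominated by Z (it gives the inspector strictly more in every row), so the smuggler never plays it.
On the remaining 2×2 (Port, Border vs Y, Z):
Let the inspector play Port with probability p. Expected payoff against Y: (-4)p + 6(1−p) = −10p + 6; against Z: 4p + (-3)(1−p) = 7p − 3.
Setting these equal: −10p + 6 = 7p − 3 ⇒ −17p = -9 ⇒ p = 9/17, and the value is (-10)·(9/17) + 6 = 12/17.
For the smuggler: with q = P(Y), equating Port's and Border's payoffs gives −8q + 4 = 9q − 3 ⇒ q = 7/17.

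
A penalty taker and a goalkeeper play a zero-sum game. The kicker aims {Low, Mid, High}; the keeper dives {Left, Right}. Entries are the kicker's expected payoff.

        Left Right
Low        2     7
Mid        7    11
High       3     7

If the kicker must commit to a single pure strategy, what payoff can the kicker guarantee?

Row minima: Low → 2, Mid → 7, High → 3.
The best of these is 7.

7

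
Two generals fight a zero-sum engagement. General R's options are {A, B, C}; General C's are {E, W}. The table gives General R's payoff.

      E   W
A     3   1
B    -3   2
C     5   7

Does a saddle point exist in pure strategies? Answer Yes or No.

Row minima: A → 1, B → -3, C → 5; maximin = 5.
Column maxima: E → 5, W → 7; minimax = 5.
maximin = minimax = 5, so a saddle point exists.

Yes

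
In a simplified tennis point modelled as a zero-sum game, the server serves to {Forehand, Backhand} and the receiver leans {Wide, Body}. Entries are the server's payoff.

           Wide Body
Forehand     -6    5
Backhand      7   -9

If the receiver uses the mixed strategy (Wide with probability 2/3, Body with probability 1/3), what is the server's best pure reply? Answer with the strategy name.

Expected payoff of Forehand: (2/3)·(-6) + (1/3)·5 = -7/3.
Expected payoff of Backhand: (2/3)·7 + (1/3)·(-9) = 5/3.
The largest is 5/3, so the server's best response is Backhand.

Backhand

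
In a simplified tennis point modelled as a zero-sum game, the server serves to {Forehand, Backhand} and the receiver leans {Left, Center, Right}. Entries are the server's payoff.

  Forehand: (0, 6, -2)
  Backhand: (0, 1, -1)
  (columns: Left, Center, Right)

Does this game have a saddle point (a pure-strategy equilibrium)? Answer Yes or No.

Yes

Row minima: Forehand → -2, Backhand → -1; maximin = -1.
Column maxima: Left → 0, Center → 6, Right → -1; minimax = -1.
maximin = minimax = -1, so a saddle point exists.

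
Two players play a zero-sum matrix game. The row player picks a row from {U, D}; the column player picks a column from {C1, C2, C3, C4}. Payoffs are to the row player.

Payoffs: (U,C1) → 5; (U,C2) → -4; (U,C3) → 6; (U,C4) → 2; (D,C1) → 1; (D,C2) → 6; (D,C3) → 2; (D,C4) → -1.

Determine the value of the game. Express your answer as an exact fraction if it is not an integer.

8/13

Row minima: U → -4, D → -1; maximin = -1.
Column maxima: C1 → 5, C2 → 6, C3 → 6, C4 → 2; minimax = 2.
-1 ≠ 2, so there is no saddle point; optimal play is mixed.
C1 is strictly dominated by C4 (it gives the row player strictly more in every row), so the column player never plays it.
C3 is strictly dominated by C4 (it gives the row player strictly more in every row), so the column player never plays it.
On the remaining 2×2 (U, D vs C2, C4):
Let the row player play U with probability p. Expected payoff against C2: (-4)p + 6(1−p) = −10p + 6; against C4: 2p + (-1)(1−p) = 3p − 1.
Setting these equal: −10p + 6 = 3p − 1 ⇒ −13p = -7 ⇒ p = 7/13, and the value is (-10)·(7/13) + 6 = 8/13.
For the column player: with q = P(C2), equating U's and D's payoffs gives −6q + 2 = 7q − 1 ⇒ q = 3/13.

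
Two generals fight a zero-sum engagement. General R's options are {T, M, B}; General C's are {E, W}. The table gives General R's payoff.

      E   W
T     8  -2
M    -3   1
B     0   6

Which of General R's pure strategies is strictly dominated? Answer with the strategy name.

M

B gives a strictly higher payoff than M against every column: 0 > -3, 6 > 1.
So M is strictly dominated and General R never plays it.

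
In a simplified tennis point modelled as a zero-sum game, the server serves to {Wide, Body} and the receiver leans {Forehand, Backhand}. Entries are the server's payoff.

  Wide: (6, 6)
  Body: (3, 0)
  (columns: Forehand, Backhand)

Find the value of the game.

Row minima: Wide → 6, Body → 0; maximin = 6.
Column maxima: Forehand → 6, Backhand → 6; minimax = 6.
Since maximin = minimax = 6, there is a saddle point and the value is 6.

6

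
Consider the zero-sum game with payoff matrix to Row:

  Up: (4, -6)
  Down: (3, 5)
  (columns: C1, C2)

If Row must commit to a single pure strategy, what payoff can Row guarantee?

3

Row minima: Up → -6, Down → 3.
The best of these is 3.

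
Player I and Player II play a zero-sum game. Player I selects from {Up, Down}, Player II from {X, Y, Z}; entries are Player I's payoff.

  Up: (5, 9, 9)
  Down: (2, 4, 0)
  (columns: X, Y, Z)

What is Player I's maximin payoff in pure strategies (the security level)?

5

Row minima: Up → 5, Down → 0.
The best of these is 5.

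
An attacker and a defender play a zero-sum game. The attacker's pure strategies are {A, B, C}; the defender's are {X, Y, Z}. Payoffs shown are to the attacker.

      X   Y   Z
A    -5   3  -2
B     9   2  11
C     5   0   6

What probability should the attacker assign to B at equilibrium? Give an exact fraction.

Row minima: A → -5, B → 2, C → 0; maximin = 2.
Column maxima: X → 9, Y → 3, Z → 11; minimax = 3.
2 ≠ 3, so there is no saddle point; optimal play is mixed.
C is strictly dominated by B, so the attacker never plays it.
Z is strictly dominated by X (it gives the attacker strictly more in every row), so the defender never plays it.
On the remaining 2×2 (A, B vs X, Y):
Let the attacker play A with probability p. Expected payoff against X: (-5)p + 9(1−p) = −14p + 9; against Y: 3p + 2(1−p) = p + 2.
Setting these equal: −14p + 9 = p + 2 ⇒ −15p = -7 ⇒ p = 7/15, and the value is (-14)·(7/15) + 9 = 37/15.
For the defender: with q = P(X), equating A's and B's payoffs gives −8q + 3 = 7q + 2 ⇒ q = 1/15.

8/15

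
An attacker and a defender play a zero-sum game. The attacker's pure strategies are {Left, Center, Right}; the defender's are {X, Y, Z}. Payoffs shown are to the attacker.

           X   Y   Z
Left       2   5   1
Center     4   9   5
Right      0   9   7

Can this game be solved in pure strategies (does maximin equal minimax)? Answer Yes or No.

Row minima: Left → 1, Center → 4, Right → 0; maximin = 4.
Column maxima: X → 4, Y → 9, Z → 7; minimax = 4.
maximin = minimax = 4, so a saddle point exists.

Yes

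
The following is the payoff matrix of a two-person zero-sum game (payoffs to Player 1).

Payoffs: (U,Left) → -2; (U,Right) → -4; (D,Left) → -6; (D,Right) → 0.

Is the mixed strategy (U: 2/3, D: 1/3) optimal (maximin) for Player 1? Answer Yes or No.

Against Left this mix gives (2/3)·(-2) + (1/3)·(-6) = -10/3.
Against Right this mix gives (2/3)·(-4) + (1/3)·0 = -8/3.
Player 2 will play Left, holding Player 1 to -10/3. Shifting weight toward the row that does better against Left would raise this floor (the equalizing mix achieves -3 against both Left and Right), so the proposed strategy is not optimal.

No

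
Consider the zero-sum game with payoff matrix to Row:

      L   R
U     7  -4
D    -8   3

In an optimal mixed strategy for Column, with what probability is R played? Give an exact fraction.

Row minima: U → -4, D → -8; maximin = -4.
Column maxima: L → 7, R → 3; minimax = 3.
-4 ≠ 3, so there is no saddle point; optimal play is mixed.
Let Row play U with probability p. Expected payoff against L: 7p + (-8)(1−p) = 15p − 8; against R: (-4)p + 3(1−p) = −7p + 3.
Setting these equal: 15p − 8 = −7p + 3 ⇒ 22p = 11 ⇒ p = 1/2, and the value is (15)·(1/2) − 8 = -1/2.
For Column: with q = P(L), equating U's and D's payoffs gives 11q − 4 = −11q + 3 ⇒ q = 7/22.

15/22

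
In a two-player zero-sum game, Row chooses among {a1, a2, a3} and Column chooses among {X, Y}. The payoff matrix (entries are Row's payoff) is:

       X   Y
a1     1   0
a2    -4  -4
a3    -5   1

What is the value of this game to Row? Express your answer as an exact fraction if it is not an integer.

Row minima: a1 → 0, a2 → -4, a3 → -5; maximin = 0.
Column maxima: X → 1, Y → 1; minimax = 1.
0 ≠ 1, so there is no saddle point; optimal play is mixed.
a2 is strictly dominated by a1, so Row never plays it.
On the remaining 2×2 (a1, a3 vs X, Y):
Let Row play a1 with probability p. Expected payoff against X: 1p + (-5)(1−p) = 6p − 5; against Y: 0p + 1(1−p) = −p + 1.
Setting these equal: 6p − 5 = −p + 1 ⇒ 7p = 6 ⇒ p = 6/7, and the value is (6)·(6/7) − 5 = 1/7.
For Column: with q = P(X), equating a1's and a3's payoffs gives q = −6q + 1 ⇒ q = 1/7.

1/7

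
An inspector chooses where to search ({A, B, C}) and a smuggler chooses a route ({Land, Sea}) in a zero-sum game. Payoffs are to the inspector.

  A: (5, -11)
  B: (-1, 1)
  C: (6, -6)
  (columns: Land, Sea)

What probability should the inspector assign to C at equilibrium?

1/7

Row minima: A → -11, B → -1, C → -6; maximin = -1.
Column maxima: Land → 6, Sea → 1; minimax = 1.
-1 ≠ 1, so there is no saddle point; optimal play is mixed.
A is strictly dominated by C, so the inspector never plays it.
On the remaining 2×2 (B, C vs Land, Sea):
Let the inspector play B with probability p. Expected payoff against Land: (-1)p + 6(1−p) = −7p + 6; against Sea: 1p + (-6)(1−p) = 7p − 6.
Setting these equal: −7p + 6 = 7p − 6 ⇒ −14p = -12 ⇒ p = 6/7, and the value is (-7)·(6/7) + 6 = 0.
For the smuggler: with q = P(Land), equating B's and C's payoffs gives −2q + 1 = 12q − 6 ⇒ q = 1/2.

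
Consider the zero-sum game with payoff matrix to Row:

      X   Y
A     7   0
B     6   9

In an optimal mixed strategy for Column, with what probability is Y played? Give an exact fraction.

1/10

Row minima: A → 0, B → 6; maximin = 6.
Column maxima: X → 7, Y → 9; minimax = 7.
6 ≠ 7, so there is no saddle point; optimal play is mixed.
Let Row play A with probability p. Expected payoff against X: 7p + 6(1−p) = p + 6; against Y: 0p + 9(1−p) = −9p + 9.
Setting these equal: p + 6 = −9p + 9 ⇒ 10p = 3 ⇒ p = 3/10, and the value is (1)·(3/10) + 6 = 63/10.
For Column: with q = P(X), equating A's and B's payoffs gives 7q = −3q + 9 ⇒ q = 9/10.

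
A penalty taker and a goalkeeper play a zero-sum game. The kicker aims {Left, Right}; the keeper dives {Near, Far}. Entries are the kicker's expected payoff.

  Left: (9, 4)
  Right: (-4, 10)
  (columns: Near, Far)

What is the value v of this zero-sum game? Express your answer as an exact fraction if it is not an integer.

Row minima: Left → 4, Right → -4; maximin = 4.
Column maxima: Near → 9, Far → 10; minimax = 9.
4 ≠ 9, so there is no saddle point; optimal play is mixed.
Let the kicker play Left with probability p. Expected payoff against Near: 9p + (-4)(1−p) = 13p − 4; against Far: 4p + 10(1−p) = −6p + 10.
Setting these equal: 13p − 4 = −6p + 10 ⇒ 19p = 14 ⇒ p = 14/19, and the value is (13)·(14/19) − 4 = 106/19.
For the keeper: with q = P(Near), equating Left's and Right's payoffs gives 5q + 4 = −14q + 10 ⇒ q = 6/19.

106/19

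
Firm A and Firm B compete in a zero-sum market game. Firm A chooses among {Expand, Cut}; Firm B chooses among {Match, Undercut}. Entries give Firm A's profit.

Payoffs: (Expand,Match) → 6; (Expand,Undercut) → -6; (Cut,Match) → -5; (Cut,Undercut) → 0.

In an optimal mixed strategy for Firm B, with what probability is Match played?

Row minima: Expand → -6, Cut → -5; maximin = -5.
Column maxima: Match → 6, Undercut → 0; minimax = 0.
-5 ≠ 0, so there is no saddle point; optimal play is mixed.
Let Firm A play Expand with probability p. Expected payoff against Match: 6p + (-5)(1−p) = 11p − 5; against Undercut: (-6)p + 0(1−p) = −6p.
Setting these equal: 11p − 5 = −6p ⇒ 17p = 5 ⇒ p = 5/17, and the value is (11)·(5/17) − 5 = -30/17.
For Firm B: with q = P(Match), equating Expand's and Cut's payoffs gives 12q − 6 = −5q ⇒ q = 6/17.

6/17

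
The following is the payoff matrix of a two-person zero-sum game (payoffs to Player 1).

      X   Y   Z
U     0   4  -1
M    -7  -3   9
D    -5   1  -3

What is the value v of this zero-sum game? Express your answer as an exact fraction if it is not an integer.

Row minima: U → -1, M → -7, D → -5; maximin = -1.
Column maxima: X → 0, Y → 4, Z → 9; minimax = 0.
-1 ≠ 0, so there is no saddle point; optimal play is mixed.
D is strictly dominated by U, so Player 1 never plays it.
Y is strictly dominated by X (it gives Player 1 strictly more in every row), so Player 2 never plays it.
On the remaining 2×2 (U, M vs X, Z):
Let Player 1 play U with probability p. Expected payoff against X: 0p + (-7)(1−p) = 7p − 7; against Z: (-1)p + 9(1−p) = −10p + 9.
Setting these equal: 7p − 7 = −10p + 9 ⇒ 17p = 16 ⇒ p = 16/17, and the value is (7)·(16/17) − 7 = -7/17.
For Player 2: with q = P(X), equating U's and M's payoffs gives q − 1 = −16q + 9 ⇒ q = 10/17.

-7/17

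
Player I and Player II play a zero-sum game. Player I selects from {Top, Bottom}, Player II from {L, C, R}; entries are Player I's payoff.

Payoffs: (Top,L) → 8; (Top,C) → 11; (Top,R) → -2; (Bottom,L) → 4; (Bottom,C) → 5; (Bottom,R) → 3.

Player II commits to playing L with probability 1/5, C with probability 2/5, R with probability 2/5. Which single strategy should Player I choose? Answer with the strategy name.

Top

Expected payoff of Top: (1/5)·8 + (2/5)·11 + (2/5)·(-2) = 26/5.
Expected payoff of Bottom: (1/5)·4 + (2/5)·5 + (2/5)·3 = 4.
The largest is 26/5, so Player I's best response is Top.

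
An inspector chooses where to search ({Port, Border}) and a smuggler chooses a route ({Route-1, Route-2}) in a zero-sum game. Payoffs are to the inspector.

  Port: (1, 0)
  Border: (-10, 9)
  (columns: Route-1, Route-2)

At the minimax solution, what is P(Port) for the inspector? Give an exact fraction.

19/20

Row minima: Port → 0, Border → -10; maximin = 0.
Column maxima: Route-1 → 1, Route-2 → 9; minimax = 1.
0 ≠ 1, so there is no saddle point; optimal play is mixed.
Let the inspector play Port with probability p. Expected payoff against Route-1: 1p + (-10)(1−p) = 11p − 10; against Route-2: 0p + 9(1−p) = −9p + 9.
Setting these equal: 11p − 10 = −9p + 9 ⇒ 20p = 19 ⇒ p = 19/20, and the value is (11)·(19/20) − 10 = 9/20.
For the smuggler: with q = P(Route-1), equating Port's and Border's payoffs gives q = −19q + 9 ⇒ q = 9/20.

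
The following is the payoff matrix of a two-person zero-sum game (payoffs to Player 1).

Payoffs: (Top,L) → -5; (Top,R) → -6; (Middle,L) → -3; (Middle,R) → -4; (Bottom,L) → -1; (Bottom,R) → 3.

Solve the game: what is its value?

Row minima: Top → -6, Middle → -4, Bottom → -1; maximin = -1.
Column maxima: L → -1, R → 3; minimax = -1.
Since maximin = minimax = -1, there is a saddle point and the value is -1.

-1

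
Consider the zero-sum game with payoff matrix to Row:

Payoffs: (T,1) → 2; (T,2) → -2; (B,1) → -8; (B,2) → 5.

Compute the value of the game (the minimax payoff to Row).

-6/17

Row minima: T → -2, B → -8; maximin = -2.
Column maxima: 1 → 2, 2 → 5; minimax = 2.
-2 ≠ 2, so there is no saddle point; optimal play is mixed.
Let Row play T with probability p. Expected payoff against 1: 2p + (-8)(1−p) = 10p − 8; against 2: (-2)p + 5(1−p) = −7p + 5.
Setting these equal: 10p − 8 = −7p + 5 ⇒ 17p = 13 ⇒ p = 13/17, and the value is (10)·(13/17) − 8 = -6/17.
For Column: with q = P(1), equating T's and B's payoffs gives 4q − 2 = −13q + 5 ⇒ q = 7/17.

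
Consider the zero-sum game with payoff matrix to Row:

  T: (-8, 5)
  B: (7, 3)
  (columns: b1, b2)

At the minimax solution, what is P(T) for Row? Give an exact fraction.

4/17

Row minima: T → -8, B → 3; maximin = 3.
Column maxima: b1 → 7, b2 → 5; minimax = 5.
3 ≠ 5, so there is no saddle point; optimal play is mixed.
Let Row play T with probability p. Expected payoff against b1: (-8)p + 7(1−p) = −15p + 7; against b2: 5p + 3(1−p) = 2p + 3.
Setting these equal: −15p + 7 = 2p + 3 ⇒ −17p = -4 ⇒ p = 4/17, and the value is (-15)·(4/17) + 7 = 59/17.
For Column: with q = P(b1), equating T's and B's payoffs gives −13q + 5 = 4q + 3 ⇒ q = 2/17.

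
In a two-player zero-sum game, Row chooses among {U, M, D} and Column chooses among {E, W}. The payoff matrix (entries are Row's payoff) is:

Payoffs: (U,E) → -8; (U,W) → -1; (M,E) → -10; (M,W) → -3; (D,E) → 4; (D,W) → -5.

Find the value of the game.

-11/4

Row minima: U → -8, M → -10, D → -5; maximin = -5.
Column maxima: E → 4, W → -1; minimax = -1.
-5 ≠ -1, so there is no saddle point; optimal play is mixed.
M is strictly dominated by U, so Row never plays it.
On the remaining 2×2 (U, D vs E, W):
Let Row play U with probability p. Expected payoff against E: (-8)p + 4(1−p) = −12p + 4; against W: (-1)p + (-5)(1−p) = 4p − 5.
Setting these equal: −12p + 4 = 4p − 5 ⇒ −16p = -9 ⇒ p = 9/16, and the value is (-12)·(9/16) + 4 = -11/4.
For Column: with q = P(E), equating U's and D's payoffs gives −7q − 1 = 9q − 5 ⇒ q = 1/4.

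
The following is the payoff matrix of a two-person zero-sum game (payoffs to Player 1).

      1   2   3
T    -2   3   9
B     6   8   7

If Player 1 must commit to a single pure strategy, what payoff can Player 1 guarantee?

Row minima: T → -2, B → 6.
The best of these is 6.

6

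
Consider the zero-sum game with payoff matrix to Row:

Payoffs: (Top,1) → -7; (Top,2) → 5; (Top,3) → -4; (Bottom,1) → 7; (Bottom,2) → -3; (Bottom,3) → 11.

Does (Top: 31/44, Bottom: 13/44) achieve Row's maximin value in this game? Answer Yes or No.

Against 1 this mix gives (31/44)·(-7) + (13/44)·7 = -63/22.
Against 2 this mix gives (31/44)·5 + (13/44)·(-3) = 29/11.
Against 3 this mix gives (31/44)·(-4) + (13/44)·11 = 19/44.
Column will play 1, holding Row to -63/22. Shifting weight toward the row that does better against 1 would raise this floor (the equalizing mix achieves 7/11 against both 1 and 2), so the proposed strategy is not optimal.

No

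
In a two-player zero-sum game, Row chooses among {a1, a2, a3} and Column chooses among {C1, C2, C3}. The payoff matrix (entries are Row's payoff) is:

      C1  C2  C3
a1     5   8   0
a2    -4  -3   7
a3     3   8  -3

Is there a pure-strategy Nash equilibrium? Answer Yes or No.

No

Row minima: a1 → 0, a2 → -4, a3 → -3; maximin = 0.
Column maxima: C1 → 5, C2 → 8, C3 → 7; minimax = 5.
0 ≠ 5, so no pure-strategy equilibrium exists.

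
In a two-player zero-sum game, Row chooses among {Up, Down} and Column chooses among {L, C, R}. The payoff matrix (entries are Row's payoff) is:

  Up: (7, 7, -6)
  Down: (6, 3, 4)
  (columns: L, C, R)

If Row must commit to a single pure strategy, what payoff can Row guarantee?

3

Row minima: Up → -6, Down → 3.
The best of these is 3.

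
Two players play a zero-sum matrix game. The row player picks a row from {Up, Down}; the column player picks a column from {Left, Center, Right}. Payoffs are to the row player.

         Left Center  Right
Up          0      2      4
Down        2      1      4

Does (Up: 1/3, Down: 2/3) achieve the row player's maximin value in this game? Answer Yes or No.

Against Left this mix gives (1/3)·0 + (2/3)·2 = 4/3.
Against Center this mix gives (1/3)·2 + (2/3)·1 = 4/3.
Against Right this mix gives (1/3)·4 + (2/3)·4 = 4.
All of the column player's active replies (Left, Center) yield 4/3, and no column does worse for the row player. The mix makes the column player indifferent and guarantees 4/3, so it is optimal.

Yes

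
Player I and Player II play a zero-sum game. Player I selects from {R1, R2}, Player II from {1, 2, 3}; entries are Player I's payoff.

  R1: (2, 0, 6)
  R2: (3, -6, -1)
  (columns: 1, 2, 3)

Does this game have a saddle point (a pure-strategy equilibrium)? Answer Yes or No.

Yes

Row minima: R1 → 0, R2 → -6; maximin = 0.
Column maxima: 1 → 3, 2 → 0, 3 → 6; minimax = 0.
maximin = minimax = 0, so a saddle point exists.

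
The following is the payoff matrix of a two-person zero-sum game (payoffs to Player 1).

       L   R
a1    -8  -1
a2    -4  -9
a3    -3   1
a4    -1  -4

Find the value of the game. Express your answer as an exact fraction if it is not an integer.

Row minima: a1 → -8, a2 → -9, a3 → -3, a4 → -4; maximin = -3.
Column maxima: L → -1, R → 1; minimax = -1.
-3 ≠ -1, so there is no saddle point; optimal play is mixed.
a1 is strictly dominated by a3, so Player 1 never plays it.
a2 is strictly dominated by a3, so Player 1 never plays it.
On the remaining 2×2 (a3, a4 vs L, R):
Let Player 1 play a3 with probability p. Expected payoff against L: (-3)p + (-1)(1−p) = −2p − 1; against R: 1p + (-4)(1−p) = 5p − 4.
Setting these equal: −2p − 1 = 5p − 4 ⇒ −7p = -3 ⇒ p = 3/7, and the value is (-2)·(3/7) − 1 = -13/7.
For Player 2: with q = P(L), equating a3's and a4's payoffs gives −4q + 1 = 3q − 4 ⇒ q = 5/7.

-13/7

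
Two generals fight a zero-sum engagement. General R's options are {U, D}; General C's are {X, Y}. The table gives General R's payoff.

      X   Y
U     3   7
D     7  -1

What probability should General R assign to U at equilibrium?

Row minima: U → 3, D → -1; maximin = 3.
Column maxima: X → 7, Y → 7; minimax = 7.
3 ≠ 7, so there is no saddle point; optimal play is mixed.
Let General R play U with probability p. Expected payoff against X: 3p + 7(1−p) = −4p + 7; against Y: 7p + (-1)(1−p) = 8p − 1.
Setting these equal: −4p + 7 = 8p − 1 ⇒ −12p = -8 ⇒ p = 2/3, and the value is (-4)·(2/3) + 7 = 13/3.
For General C: with q = P(X), equating U's and D's payoffs gives −4q + 7 = 8q − 1 ⇒ q = 2/3.

2/3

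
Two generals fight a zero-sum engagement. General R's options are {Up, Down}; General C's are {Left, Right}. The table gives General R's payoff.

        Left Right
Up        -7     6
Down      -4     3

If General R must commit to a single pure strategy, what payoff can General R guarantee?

-4

Row minima: Up → -7, Down → -4.
The best of these is -4.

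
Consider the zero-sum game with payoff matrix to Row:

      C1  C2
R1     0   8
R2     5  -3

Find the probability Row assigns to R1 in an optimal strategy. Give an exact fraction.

1/2

Row minima: R1 → 0, R2 → -3; maximin = 0.
Column maxima: C1 → 5, C2 → 8; minimax = 5.
0 ≠ 5, so there is no saddle point; optimal play is mixed.
Let Row play R1 with probability p. Expected payoff against C1: 0p + 5(1−p) = −5p + 5; against C2: 8p + (-3)(1−p) = 11p − 3.
Setting these equal: −5p + 5 = 11p − 3 ⇒ −16p = -8 ⇒ p = 1/2, and the value is (-5)·(1/2) + 5 = 5/2.
For Column: with q = P(C1), equating R1's and R2's payoffs gives −8q + 8 = 8q − 3 ⇒ q = 11/16.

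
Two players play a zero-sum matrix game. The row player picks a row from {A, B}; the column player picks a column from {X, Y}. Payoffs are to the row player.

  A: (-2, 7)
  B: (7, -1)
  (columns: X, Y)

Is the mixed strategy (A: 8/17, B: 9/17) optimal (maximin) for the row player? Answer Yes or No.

Against X this mix gives (8/17)·(-2) + (9/17)·7 = 47/17.
Against Y this mix gives (8/17)·7 + (9/17)·(-1) = 47/17.
All of the column player's active replies (X, Y) yield 47/17, and no column does worse for the row player. The mix makes the column player indifferent and guarantees 47/17, so it is optimal.

Yes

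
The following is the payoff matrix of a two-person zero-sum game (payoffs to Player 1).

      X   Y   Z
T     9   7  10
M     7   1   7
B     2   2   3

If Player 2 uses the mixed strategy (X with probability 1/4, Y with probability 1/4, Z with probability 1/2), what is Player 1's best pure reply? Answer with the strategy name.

Expected payoff of T: (1/4)·9 + (1/4)·7 + (1/2)·10 = 9.
Expected payoff of M: (1/4)·7 + (1/4)·1 + (1/2)·7 = 11/2.
Expected payoff of B: (1/4)·2 + (1/4)·2 + (1/2)·3 = 5/2.
The largest is 9, so Player 1's best response is T.

T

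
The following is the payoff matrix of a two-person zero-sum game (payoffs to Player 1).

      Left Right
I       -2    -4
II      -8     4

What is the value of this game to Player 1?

Row minima: I → -4, II → -8; maximin = -4.
Column maxima: Left → -2, Right → 4; minimax = -2.
-4 ≠ -2, so there is no saddle point; optimal play is mixed.
Let Player 1 play I with probability p. Expected payoff against Left: (-2)p + (-8)(1−p) = 6p − 8; against Right: (-4)p + 4(1−p) = −8p + 4.
Setting these equal: 6p − 8 = −8p + 4 ⇒ 14p = 12 ⇒ p = 6/7, and the value is (6)·(6/7) − 8 = -20/7.
For Player 2: with q = P(Left), equating I's and II's payoffs gives 2q − 4 = −12q + 4 ⇒ q = 4/7.

-20/7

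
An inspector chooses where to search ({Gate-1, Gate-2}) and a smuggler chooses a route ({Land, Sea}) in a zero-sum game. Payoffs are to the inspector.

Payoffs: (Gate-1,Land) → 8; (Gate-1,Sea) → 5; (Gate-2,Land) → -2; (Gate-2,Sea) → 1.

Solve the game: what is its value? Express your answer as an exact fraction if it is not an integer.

5

Row minima: Gate-1 → 5, Gate-2 → -2; maximin = 5.
Column maxima: Land → 8, Sea → 5; minimax = 5.
Since maximin = minimax = 5, there is a saddle point and the value is 5.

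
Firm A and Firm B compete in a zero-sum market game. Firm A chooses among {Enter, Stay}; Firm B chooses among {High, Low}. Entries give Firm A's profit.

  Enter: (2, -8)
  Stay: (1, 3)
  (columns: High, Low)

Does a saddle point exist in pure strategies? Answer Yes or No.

Row minima: Enter → -8, Stay → 1; maximin = 1.
Column maxima: High → 2, Low → 3; minimax = 2.
1 ≠ 2, so no pure-strategy equilibrium exists.

No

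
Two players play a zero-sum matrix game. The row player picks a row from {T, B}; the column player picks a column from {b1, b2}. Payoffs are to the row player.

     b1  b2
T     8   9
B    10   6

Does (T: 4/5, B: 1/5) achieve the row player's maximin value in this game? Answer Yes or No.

Against b1 this mix gives (4/5)·8 + (1/5)·10 = 42/5.
Against b2 this mix gives (4/5)·9 + (1/5)·6 = 42/5.
All of the column player's active replies (b1, b2) yield 42/5, and no column does worse for the row player. The mix makes the column player indifferent and guarantees 42/5, so it is optimal.

Yes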